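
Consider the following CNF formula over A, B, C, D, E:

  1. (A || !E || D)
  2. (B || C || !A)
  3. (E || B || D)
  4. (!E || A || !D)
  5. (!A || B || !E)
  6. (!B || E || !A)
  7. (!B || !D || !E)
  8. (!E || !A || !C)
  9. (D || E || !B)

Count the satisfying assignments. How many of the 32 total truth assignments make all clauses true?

6

The models are:
  A=0 B=0 C=0 D=1 E=0
  A=0 B=0 C=1 D=1 E=0
  A=0 B=1 C=0 D=1 E=0
  A=0 B=1 C=1 D=1 E=0
  A=1 B=0 C=1 D=1 E=0
  A=1 B=1 C=0 D=0 E=1
Count: 6.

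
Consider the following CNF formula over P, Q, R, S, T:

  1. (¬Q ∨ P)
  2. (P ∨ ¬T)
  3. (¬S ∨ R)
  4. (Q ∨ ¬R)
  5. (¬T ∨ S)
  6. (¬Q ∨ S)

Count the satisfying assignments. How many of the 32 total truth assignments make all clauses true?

Satisfying assignments:
  P=F Q=F R=F S=F T=F
  P=T Q=F R=F S=F T=F
  P=T Q=T R=T S=T T=F
  P=T Q=T R=T S=T T=T
That's 4 in total.

4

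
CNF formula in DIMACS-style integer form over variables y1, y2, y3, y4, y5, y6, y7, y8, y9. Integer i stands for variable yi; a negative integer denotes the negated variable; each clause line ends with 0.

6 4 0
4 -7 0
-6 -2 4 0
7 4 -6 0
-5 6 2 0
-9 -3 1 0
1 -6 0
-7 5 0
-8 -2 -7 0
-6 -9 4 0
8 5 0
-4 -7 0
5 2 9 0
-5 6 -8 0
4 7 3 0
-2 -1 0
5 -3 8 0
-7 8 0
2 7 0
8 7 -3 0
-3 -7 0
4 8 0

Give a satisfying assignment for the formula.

Set y1 = False and propagate.
  then y6 is forced to False.
  then y4 is forced to True.
  then y7 is forced to False.
  then y2 is forced to True.
Try y3 = True.
  then y9 is forced to False.
  then y8 is forced to True.
  then y5 is forced to False.

y1=F, y2=T, y3=T, y4=T, y5=F, y6=F, y7=F, y8=T, y9=F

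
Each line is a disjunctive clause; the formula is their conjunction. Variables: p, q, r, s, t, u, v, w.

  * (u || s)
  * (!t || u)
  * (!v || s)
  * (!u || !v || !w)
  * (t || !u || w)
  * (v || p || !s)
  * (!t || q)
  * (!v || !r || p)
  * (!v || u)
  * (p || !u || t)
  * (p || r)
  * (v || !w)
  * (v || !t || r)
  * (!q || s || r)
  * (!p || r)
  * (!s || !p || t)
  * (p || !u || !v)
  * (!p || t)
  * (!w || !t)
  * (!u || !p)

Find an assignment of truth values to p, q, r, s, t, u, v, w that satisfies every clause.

Branch on p: take p = False.
  then r is forced to True.
  then v is forced to False.
  then s is forced to False.
  then u is forced to True.
  then t is forced to True.
  then q is forced to True.
  then w is forced to False.
Check each clause:
  1. (u || s) — u is true.
  2. (!t || u) — u is true.
  3. (s || !v) — !v is true.
  4. (!w || !u || !v) — !w is true.
  5. (w || t || !u) — t is true.
  6. (v || !s || p) — !s is true.
  7. (!t || q) — q is true.
  8. (p || !r || !v) — !v is true.
  9. (!v || u) — !v is true.
  10. (t || !u || p) — t is true.
  11. (p || r) — r is true.
  12. (!w || v) — !w is true.
  13. (r || !t || v) — r is true.
  14. (r || !q || s) — r is true.
  15. (!p || r) — r is true.
  16. (!s || t || !p) — !s is true.
  17. (!v || p || !u) — !v is true.
  18. (!p || t) — t is true.
  19. (!w || !t) — !w is true.
  20. (!p || !u) — !p is true.

p=False, q=True, r=True, s=False, t=True, u=True, v=False, w=False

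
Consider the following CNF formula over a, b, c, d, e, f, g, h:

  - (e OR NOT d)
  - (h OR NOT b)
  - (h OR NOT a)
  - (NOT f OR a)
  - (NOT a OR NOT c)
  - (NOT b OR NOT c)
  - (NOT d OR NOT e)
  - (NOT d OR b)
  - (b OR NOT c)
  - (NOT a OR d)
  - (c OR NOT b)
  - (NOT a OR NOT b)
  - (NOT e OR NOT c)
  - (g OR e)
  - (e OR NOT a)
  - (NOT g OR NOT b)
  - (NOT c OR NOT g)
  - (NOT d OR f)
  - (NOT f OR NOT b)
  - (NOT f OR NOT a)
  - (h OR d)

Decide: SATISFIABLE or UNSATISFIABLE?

h occurs only positively in the remaining clauses — set h = True.
Try a = False.
  then f is forced to False.
  then d is forced to False.
Set b = False and propagate.
  then c is forced to False.
Set e = True and propagate.
g is now unconstrained; take g = True.
So a=F, b=F, c=F, d=F, e=T, f=F, g=T, h=T is a satisfying assignment.

SATISFIABLE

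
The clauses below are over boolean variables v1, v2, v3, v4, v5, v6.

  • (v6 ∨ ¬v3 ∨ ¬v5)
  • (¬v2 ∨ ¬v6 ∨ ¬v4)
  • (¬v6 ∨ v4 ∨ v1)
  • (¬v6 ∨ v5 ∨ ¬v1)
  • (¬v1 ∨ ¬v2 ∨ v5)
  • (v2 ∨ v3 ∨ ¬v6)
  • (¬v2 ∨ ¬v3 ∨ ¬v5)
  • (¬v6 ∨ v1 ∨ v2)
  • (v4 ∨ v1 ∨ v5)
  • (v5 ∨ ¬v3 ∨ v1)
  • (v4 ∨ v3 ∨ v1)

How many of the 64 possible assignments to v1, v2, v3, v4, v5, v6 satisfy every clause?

15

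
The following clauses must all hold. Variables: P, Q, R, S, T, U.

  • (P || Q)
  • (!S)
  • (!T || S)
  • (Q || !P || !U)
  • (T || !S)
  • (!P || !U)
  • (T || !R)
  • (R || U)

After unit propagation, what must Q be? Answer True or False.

True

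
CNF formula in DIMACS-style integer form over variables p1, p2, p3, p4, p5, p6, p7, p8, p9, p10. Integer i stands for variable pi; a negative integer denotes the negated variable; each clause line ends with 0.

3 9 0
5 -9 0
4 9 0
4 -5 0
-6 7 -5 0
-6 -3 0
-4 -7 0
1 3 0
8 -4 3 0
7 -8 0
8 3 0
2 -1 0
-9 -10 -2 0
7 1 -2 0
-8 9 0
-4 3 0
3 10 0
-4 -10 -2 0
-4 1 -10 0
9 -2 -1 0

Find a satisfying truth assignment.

p1=False, p2=False, p3=True, p4=True, p5=False, p6=False, p7=False, p8=False, p9=False, p10=False

Pure literal: p6 appears only negated; assign p6 = False.
Try p1 = False.
  then p3 is forced to True.
Try p2 = False.
Set p4 = True and propagate.
  then p7 is forced to False.
  then p8 is forced to False.
  then p10 is forced to False.
The remaining clauses are satisfied by p5 = False, p9 = False.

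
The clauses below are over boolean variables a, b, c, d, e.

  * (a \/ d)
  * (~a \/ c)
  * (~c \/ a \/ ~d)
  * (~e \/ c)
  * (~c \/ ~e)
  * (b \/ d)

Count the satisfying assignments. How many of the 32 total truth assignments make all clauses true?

5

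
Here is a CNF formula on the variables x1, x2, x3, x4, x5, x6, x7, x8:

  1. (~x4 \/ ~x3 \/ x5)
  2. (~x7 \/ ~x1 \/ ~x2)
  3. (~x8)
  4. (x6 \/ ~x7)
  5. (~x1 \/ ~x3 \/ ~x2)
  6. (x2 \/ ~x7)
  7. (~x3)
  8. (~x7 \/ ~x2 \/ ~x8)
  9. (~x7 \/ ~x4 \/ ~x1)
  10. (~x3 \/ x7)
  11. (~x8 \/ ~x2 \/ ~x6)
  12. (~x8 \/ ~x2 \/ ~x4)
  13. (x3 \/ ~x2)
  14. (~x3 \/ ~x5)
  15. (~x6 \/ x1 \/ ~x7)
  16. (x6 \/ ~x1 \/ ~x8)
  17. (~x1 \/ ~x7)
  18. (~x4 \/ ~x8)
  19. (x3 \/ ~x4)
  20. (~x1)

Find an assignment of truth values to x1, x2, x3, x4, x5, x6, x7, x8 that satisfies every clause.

x1 = False, x2 = False, x3 = False, x4 = False, x5 = True, x6 = True, x7 = False, x8 = False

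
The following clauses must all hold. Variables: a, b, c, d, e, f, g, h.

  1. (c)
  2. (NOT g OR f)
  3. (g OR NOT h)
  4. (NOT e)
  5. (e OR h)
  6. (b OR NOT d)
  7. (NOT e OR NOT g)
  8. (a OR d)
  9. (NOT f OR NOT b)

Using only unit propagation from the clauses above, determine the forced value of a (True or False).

Unit clause (c) sets c = True.
Unit clause (NOT e) sets e = False.
From (e OR h) and e = False: h = True.
(g OR NOT h) with h = True leaves only g, so g = True.
(f OR NOT g) with g = True leaves only f, so f = True.
In (NOT b OR NOT f), NOT f is now false; NOT b must hold, so b = False.
In (b OR NOT d), b is now false; NOT d must hold, so d = False.
From (d OR a) and d = False: a = True.

True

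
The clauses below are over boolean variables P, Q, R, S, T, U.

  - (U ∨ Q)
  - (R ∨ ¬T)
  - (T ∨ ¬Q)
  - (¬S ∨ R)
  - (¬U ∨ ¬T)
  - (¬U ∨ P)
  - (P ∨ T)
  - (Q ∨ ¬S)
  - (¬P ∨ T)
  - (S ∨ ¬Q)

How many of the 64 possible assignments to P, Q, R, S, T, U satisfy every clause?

The models are:
  P=0 Q=1 R=1 S=1 T=1 U=0
  P=1 Q=1 R=1 S=1 T=1 U=0
Count: 2.

2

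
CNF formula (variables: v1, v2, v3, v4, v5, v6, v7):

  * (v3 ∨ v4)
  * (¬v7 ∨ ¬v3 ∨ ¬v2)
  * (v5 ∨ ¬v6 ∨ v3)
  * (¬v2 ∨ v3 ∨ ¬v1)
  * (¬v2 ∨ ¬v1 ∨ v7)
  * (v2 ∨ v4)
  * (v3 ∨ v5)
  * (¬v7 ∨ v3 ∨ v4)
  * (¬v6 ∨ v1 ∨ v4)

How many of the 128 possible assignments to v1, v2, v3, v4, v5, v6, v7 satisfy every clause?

34

Case analysis on v3 and v2:
  v3=T, v2=T: v5 free; 3 ways for (v1,v4,v6,v7) × 2^1 = 6.
  v3=T, v2=F: forces v4=T; v1, v5, v6, v7 free → 2^4 = 16.
  v3=F, v2=T: remaining (v1,v4,v5,v6,v7) ∈ {(F,T,T,F,F); (F,T,T,F,T); (F,T,T,T,F); (F,T,T,T,T)} — 4.
  v3=F, v2=F: forces v4=T; v5=T; v1, v6, v7 free → 2^3 = 8.
Total: 6 + 16 + 4 + 8 = 34.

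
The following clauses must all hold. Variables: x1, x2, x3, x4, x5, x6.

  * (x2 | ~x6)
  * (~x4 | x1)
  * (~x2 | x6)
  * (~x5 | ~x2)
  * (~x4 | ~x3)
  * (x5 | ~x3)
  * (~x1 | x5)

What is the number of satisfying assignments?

The models are:
  x1=F x2=F x3=F x4=F x5=F x6=F
  x1=F x2=F x3=F x4=F x5=T x6=F
  x1=F x2=F x3=T x4=F x5=T x6=F
  x1=F x2=T x3=F x4=F x5=F x6=T
  x1=T x2=F x3=F x4=F x5=T x6=F
  x1=T x2=F x3=F x4=T x5=T x6=F
  x1=T x2=F x3=T x4=F x5=T x6=F
That's 7 in total.

7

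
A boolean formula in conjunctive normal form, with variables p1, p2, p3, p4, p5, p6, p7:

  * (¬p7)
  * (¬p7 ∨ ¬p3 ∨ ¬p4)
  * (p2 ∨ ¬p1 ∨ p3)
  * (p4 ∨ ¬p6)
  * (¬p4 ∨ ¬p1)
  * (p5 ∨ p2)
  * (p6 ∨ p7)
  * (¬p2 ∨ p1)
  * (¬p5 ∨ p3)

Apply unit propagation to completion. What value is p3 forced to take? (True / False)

True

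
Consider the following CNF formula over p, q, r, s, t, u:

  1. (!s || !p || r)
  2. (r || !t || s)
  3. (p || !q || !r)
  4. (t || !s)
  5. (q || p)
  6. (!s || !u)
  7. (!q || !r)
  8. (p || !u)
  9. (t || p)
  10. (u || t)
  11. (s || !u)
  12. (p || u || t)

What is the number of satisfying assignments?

3

The models are:
  p=0 q=1 r=0 s=1 t=1 u=0
  p=1 q=0 r=1 s=0 t=1 u=0
  p=1 q=0 r=1 s=1 t=1 u=0
Count: 3.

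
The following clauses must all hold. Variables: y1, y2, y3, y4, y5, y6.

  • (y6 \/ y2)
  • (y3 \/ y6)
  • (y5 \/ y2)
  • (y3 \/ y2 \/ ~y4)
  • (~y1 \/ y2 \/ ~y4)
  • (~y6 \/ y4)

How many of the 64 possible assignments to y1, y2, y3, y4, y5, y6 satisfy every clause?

Case analysis on y2 and y4:
  y2=T, y4=T: y1, y5 free; 3 ways for (y3,y6) × 2^2 = 12.
  y2=T, y4=F: remaining (y1,y3,y5,y6) ∈ {(F,T,F,F); (F,T,T,F); (T,T,F,F); (T,T,T,F)} — 4.
  y2=F, y4=T: remaining (y1,y3,y5,y6) ∈ {(F,T,T,T)} — 1.
  y2=F, y4=F: a clause becomes empty — 0.
Total: 12 + 4 + 1 + 0 = 17.

17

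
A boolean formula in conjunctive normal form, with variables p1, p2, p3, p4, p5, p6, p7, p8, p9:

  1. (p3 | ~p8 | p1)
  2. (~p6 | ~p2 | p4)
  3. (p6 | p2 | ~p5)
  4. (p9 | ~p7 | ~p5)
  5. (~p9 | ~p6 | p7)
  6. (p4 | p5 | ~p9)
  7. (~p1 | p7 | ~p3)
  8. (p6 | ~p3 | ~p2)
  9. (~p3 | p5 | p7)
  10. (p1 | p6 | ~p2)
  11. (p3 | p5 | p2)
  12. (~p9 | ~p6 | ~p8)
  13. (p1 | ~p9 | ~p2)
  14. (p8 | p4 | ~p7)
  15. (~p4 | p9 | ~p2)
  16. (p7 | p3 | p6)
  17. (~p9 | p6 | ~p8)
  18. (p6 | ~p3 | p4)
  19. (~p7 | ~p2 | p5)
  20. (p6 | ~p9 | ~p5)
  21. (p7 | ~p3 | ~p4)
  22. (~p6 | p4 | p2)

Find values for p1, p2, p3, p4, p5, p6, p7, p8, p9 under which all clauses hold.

p1 = False, p2 = False, p3 = True, p4 = True, p5 = True, p6 = True, p7 = True, p8 = False, p9 = True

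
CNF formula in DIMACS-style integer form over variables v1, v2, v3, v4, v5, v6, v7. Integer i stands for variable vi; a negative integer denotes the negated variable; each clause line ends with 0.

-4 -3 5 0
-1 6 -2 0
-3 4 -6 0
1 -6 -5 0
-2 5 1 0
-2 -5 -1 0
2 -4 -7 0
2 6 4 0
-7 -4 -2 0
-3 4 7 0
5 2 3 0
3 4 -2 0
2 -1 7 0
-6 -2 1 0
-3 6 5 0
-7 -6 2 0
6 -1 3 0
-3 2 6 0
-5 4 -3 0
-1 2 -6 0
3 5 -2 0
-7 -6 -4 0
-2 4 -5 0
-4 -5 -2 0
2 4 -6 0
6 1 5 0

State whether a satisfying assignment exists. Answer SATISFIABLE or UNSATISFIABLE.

SATISFIABLE

Set v1 = False and propagate.
Set v2 = False and propagate.
The remaining clauses are satisfied by v3 = False, v4 = True, v5 = True, v6 = False, v7 = False.
Every clause has at least one true literal under this assignment.
So v1 = False, v2 = False, v3 = False, v4 = True, v5 = True, v6 = False, v7 = False is a satisfying assignment.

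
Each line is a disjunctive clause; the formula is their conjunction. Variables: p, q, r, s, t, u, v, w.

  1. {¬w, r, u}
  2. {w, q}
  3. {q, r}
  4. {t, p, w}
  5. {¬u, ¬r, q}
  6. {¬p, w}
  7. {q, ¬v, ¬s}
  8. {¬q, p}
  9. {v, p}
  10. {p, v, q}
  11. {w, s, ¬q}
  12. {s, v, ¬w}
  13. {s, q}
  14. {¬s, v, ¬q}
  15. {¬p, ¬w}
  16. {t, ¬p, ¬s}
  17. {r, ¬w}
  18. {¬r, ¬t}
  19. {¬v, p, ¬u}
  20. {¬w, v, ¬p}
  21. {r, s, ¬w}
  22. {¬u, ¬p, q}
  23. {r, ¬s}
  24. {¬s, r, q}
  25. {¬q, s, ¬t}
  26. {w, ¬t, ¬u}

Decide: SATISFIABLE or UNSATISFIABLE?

q = True:
  propagation gives p=True, w=True; an empty clause results — contradiction.
q = False:
  propagation gives w=True, r=True, u=False, s=True; an empty clause results — contradiction.
Every branch closes, so no satisfying assignment exists.

UNSATISFIABLE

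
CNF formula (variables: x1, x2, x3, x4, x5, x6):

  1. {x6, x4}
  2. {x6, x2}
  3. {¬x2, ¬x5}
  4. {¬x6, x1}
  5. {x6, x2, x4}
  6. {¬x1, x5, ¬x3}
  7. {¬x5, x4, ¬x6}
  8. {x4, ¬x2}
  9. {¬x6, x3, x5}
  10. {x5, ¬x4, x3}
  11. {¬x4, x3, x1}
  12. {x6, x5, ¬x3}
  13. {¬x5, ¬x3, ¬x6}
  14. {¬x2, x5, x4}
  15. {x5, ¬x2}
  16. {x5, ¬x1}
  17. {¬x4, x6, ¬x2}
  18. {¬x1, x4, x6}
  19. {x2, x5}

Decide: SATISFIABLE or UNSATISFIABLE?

SATISFIABLE

Try x1 = True.
  then x5 is forced to True.
  then x2 is forced to False.
  then x6 is forced to True.
  then x4 is forced to True.
  then x3 is forced to False.
So x1=T  x2=F  x3=F  x4=T  x5=T  x6=T is a satisfying assignment.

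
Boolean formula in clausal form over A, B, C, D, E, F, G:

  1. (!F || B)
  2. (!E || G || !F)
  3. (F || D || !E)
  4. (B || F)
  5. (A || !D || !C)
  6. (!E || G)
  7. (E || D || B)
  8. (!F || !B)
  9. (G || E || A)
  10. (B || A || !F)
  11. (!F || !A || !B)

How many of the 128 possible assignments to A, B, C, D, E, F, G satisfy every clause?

Case analysis on F and B:
  F=1, B=1: a clause becomes empty — 0.
  F=1, B=0: a clause becomes empty — 0.
  F=0, B=1: 14 of the 32 assignments to (A,C,D,E,G) work.
  F=0, B=0: a clause becomes empty — 0.
Total: 0 + 0 + 14 + 0 = 14.

14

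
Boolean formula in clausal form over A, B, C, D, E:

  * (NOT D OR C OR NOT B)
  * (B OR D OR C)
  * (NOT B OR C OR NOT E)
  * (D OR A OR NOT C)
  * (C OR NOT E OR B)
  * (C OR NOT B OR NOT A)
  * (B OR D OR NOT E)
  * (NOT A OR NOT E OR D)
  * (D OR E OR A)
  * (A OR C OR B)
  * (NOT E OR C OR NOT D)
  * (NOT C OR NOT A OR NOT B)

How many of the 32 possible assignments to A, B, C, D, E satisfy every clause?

8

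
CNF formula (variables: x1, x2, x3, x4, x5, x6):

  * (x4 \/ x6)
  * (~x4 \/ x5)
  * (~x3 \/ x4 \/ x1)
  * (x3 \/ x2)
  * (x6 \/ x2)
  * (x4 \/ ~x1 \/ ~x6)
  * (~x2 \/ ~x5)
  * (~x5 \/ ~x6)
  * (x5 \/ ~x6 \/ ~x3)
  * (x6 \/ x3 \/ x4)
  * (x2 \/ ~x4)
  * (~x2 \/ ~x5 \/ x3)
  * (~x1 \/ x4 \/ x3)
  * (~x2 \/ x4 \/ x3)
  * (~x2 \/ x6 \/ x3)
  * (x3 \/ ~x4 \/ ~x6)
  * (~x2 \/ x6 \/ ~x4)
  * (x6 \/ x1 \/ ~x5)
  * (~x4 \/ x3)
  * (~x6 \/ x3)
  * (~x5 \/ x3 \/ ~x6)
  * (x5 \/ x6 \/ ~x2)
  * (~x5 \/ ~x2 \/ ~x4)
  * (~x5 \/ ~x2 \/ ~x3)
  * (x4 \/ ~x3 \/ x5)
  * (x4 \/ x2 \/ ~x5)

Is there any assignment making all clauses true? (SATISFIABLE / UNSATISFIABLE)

x3 = True:
  x5 = True:
    propagation gives x2=False, x6=True; an empty clause results — contradiction.
  x5 = False:
    propagation gives x4=False; an empty clause results — contradiction.
x3 = False:
  propagation gives x2=True, x5=False, x4=False; an empty clause results — contradiction.
Every branch closes, so no satisfying assignment exists.

UNSATISFIABLE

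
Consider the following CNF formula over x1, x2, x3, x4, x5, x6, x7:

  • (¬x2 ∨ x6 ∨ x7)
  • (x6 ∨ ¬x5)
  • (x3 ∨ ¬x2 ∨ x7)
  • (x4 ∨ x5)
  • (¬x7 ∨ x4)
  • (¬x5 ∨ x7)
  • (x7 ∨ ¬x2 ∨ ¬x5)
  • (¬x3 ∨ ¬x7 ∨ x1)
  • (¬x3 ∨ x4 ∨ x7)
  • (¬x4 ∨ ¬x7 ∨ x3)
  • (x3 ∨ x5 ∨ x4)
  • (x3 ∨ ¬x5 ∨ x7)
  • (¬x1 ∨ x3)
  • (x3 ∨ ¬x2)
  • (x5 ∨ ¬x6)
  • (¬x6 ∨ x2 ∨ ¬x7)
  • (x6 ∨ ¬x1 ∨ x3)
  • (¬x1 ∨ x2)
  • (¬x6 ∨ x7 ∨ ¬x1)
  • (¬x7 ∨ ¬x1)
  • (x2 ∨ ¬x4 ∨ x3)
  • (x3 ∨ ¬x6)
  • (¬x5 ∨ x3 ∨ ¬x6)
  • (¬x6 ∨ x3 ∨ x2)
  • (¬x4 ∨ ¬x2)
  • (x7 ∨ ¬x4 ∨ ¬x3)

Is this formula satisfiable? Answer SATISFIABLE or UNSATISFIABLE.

UNSATISFIABLE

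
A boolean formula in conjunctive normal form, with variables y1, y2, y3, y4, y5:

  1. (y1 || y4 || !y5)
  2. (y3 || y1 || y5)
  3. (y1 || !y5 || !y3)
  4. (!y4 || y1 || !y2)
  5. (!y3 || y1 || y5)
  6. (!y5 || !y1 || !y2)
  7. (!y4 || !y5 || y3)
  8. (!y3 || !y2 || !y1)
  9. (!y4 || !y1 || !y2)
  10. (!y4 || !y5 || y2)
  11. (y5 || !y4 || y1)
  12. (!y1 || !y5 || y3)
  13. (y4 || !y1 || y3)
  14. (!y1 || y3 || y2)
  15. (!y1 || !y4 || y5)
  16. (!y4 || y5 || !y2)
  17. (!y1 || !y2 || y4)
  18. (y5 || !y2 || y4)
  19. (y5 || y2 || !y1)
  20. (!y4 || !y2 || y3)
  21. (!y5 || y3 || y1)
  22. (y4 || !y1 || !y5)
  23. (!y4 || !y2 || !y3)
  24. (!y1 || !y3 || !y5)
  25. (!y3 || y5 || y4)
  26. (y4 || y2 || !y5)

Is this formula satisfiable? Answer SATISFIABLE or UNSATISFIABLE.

y1 = True:
  y4 = True:
    propagation gives y2=False, y5=False; an empty clause results — contradiction.
  y4 = False:
    propagation gives y3=True, y2=False, y5=True; an empty clause results — contradiction.
y1 = False:
  y5 = True:
    propagation gives y4=True, y3=False; an empty clause results — contradiction.
  y5 = False:
    propagation gives y3=True; an empty clause results — contradiction.
Every branch closes, so no satisfying assignment exists.

UNSATISFIABLE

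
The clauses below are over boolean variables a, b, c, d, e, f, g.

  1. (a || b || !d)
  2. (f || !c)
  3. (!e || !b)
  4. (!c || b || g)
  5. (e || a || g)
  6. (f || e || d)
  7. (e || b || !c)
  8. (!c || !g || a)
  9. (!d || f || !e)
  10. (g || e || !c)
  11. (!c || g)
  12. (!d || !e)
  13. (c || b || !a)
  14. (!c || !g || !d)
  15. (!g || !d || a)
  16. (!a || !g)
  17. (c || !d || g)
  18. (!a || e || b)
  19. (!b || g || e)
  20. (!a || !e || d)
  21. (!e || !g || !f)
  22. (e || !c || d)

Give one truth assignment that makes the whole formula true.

Branch on a: take a = False.
Try b = False.
  then d is forced to False.
The remaining clauses are satisfied by c = False, e = True, f = False, g = True.

a=0, b=0, c=0, d=0, e=1, f=0, g=1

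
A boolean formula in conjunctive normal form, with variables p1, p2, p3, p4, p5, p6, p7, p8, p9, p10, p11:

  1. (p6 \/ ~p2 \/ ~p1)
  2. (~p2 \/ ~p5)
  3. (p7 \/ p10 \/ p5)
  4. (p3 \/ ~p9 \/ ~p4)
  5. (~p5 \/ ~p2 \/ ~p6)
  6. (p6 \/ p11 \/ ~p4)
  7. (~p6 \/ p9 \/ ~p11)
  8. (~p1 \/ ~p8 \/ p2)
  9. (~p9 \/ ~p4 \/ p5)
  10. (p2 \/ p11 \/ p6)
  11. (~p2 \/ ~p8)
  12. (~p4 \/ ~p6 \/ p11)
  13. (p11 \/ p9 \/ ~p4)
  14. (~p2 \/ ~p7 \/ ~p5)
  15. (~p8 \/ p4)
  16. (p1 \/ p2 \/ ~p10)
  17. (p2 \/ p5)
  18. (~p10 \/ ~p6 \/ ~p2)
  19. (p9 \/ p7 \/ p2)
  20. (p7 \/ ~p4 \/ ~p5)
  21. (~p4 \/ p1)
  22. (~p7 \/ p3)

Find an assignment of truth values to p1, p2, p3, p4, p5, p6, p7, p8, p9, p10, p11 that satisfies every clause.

p1 = True, p2 = False, p3 = True, p4 = False, p5 = True, p6 = False, p7 = True, p8 = False, p9 = True, p10 = True, p11 = True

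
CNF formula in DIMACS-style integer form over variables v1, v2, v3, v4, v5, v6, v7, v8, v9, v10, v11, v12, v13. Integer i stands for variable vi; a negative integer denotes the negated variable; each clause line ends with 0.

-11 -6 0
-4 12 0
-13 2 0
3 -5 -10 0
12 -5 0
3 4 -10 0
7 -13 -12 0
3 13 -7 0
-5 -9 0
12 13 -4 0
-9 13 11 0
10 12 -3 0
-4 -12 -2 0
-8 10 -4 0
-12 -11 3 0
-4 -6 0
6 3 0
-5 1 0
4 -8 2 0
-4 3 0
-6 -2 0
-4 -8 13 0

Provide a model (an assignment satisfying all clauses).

v1=False, v2=True, v3=True, v4=False, v5=False, v6=False, v7=True, v8=False, v9=False, v10=True, v11=True, v12=True, v13=True

v5 occurs only negated in the remaining clauses — set v5 = False.
Pure literal: v8 appears only negated; assign v8 = False.
Set v2 = True and propagate.
  then v6 is forced to False.
  then v3 is forced to True.
The remaining clauses are satisfied by v1 = False, v4 = False, v7 = True, v9 = False, v10 = True, v11 = True, v12 = True, v13 = True.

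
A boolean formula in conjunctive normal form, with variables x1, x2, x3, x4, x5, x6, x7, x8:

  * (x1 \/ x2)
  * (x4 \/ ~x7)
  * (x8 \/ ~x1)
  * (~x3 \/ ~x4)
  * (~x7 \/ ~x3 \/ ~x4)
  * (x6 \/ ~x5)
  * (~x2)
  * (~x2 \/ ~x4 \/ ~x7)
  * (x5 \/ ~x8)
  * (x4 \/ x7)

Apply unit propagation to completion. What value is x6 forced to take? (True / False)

True

(~x2) stands alone — x2 = False.
(x1 \/ x2): since x2 = False, the clause reduces to (x1). x1 = True.
(x8 \/ ~x1) with x1 = True leaves only x8, so x8 = True.
(~x8 \/ x5) with x8 = True leaves only x5, so x5 = True.
From (~x5 \/ x6) and x5 = True: x6 = True.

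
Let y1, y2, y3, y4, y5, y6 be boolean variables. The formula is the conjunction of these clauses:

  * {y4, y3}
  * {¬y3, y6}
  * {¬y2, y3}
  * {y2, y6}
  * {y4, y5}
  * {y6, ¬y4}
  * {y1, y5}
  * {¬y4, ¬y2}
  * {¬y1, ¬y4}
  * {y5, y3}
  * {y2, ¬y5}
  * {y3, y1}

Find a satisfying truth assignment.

y1 = 1  y2 = 1  y3 = 1  y4 = 0  y5 = 1  y6 = 1

y6 occurs only positively in the remaining clauses — set y6 = True.
Set y1 = True and propagate.
  then y4 is forced to False.
  then y3 is forced to True.
  then y5 is forced to True.
  then y2 is forced to True.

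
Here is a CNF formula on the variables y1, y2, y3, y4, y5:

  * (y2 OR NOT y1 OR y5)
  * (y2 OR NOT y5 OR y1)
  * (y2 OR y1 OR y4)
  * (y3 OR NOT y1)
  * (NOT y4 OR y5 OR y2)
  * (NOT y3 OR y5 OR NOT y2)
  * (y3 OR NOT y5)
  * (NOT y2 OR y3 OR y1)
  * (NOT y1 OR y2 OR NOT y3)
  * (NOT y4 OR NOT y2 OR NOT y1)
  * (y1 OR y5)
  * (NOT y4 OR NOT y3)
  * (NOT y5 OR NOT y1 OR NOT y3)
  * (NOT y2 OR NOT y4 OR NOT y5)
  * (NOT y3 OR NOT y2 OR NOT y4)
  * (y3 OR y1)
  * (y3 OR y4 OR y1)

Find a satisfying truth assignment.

y1=F, y2=T, y3=T, y4=F, y5=T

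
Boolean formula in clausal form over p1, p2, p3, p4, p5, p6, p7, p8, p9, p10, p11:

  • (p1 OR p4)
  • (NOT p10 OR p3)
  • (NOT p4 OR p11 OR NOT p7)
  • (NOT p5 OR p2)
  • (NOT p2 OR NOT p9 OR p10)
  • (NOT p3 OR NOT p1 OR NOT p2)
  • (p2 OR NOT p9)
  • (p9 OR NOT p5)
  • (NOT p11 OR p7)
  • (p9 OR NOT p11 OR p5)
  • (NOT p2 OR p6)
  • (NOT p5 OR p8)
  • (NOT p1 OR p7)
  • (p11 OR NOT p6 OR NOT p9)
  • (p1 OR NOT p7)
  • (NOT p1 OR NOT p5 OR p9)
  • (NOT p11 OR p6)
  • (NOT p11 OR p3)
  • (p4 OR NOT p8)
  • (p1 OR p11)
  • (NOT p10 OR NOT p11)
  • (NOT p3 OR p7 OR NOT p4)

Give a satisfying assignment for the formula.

p1=1, p2=0, p3=0, p4=0, p5=0, p6=0, p7=1, p8=0, p9=0, p10=0, p11=0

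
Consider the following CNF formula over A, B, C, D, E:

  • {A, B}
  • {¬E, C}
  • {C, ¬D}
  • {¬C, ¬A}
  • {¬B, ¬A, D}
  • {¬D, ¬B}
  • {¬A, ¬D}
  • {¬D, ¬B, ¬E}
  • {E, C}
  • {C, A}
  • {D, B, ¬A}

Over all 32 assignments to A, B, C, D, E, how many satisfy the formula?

The models are:
  A=0 B=1 C=1 D=0 E=0
  A=0 B=1 C=1 D=0 E=1
Count: 2.

2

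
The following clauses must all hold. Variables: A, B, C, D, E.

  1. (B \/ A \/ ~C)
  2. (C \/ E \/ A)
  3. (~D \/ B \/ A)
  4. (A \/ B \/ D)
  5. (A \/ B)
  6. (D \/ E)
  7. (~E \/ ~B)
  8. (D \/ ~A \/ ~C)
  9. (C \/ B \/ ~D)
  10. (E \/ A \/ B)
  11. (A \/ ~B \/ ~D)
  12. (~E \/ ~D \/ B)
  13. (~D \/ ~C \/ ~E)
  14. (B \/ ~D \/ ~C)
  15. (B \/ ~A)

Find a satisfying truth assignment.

A=True, B=True, C=False, D=True, E=False

Check each clause:
  1. (B \/ ~C \/ A) — A is true.
  2. (A \/ C \/ E) — A is true.
  3. (B \/ ~D \/ A) — A is true.
  4. (D \/ B \/ A) — A is true.
  5. (B \/ A) — A is true.
  6. (E \/ D) — D is true.
  7. (~B \/ ~E) — ~E is true.
  8. (D \/ ~A \/ ~C) — D is true.
  9. (~D \/ B \/ C) — B is true.
  10. (B \/ A \/ E) — A is true.
  11. (~D \/ A \/ ~B) — A is true.
  12. (~E \/ ~D \/ B) — B is true.
  13. (~E \/ ~D \/ ~C) — ~E is true.
  14. (~C \/ B \/ ~D) — B is true.
  15. (B \/ ~A) — B is true.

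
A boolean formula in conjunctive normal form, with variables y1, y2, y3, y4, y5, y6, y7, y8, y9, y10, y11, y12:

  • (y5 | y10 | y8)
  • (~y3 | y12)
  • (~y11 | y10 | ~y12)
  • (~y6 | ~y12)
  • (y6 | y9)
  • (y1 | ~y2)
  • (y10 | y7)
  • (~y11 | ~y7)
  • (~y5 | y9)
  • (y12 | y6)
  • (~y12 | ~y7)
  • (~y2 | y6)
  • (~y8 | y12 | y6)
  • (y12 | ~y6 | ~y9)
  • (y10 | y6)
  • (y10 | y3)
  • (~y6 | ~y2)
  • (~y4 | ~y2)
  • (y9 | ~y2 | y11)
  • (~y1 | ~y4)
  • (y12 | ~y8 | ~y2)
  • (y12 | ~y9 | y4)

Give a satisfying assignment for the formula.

y1 = True, y2 = False, y3 = False, y4 = False, y5 = False, y6 = False, y7 = False, y8 = False, y9 = True, y10 = True, y11 = True, y12 = True

Pure literal: y2 appears only negated; assign y2 = False.
y10 occurs only positively in the remaining clauses — set y10 = True.
Branch on y1: take y1 = True.
  then y4 is forced to False.
Try y3 = False.
For the remaining variables, y5 = False, y6 = False, y7 = False, y8 = False, y9 = True, y11 = True, y12 = True works.
Every clause has at least one true literal under this assignment.
Check each clause:
  1. (y8 | y10 | y5) — y10 is true.
  2. (y12 | ~y3) — y12 is true.
  3. (~y11 | ~y12 | y10) — y10 is true.
  4. (~y6 | ~y12) — ~y6 is true.
  5. (y9 | y6) — y9 is true.
  6. (y1 | ~y2) — y1 is true.
  7. (y10 | y7) — y10 is true.
  8. (~y7 | ~y11) — ~y7 is true.
  9. (y9 | ~y5) — y9 is true.
  10. (y6 | y12) — y12 is true.
  11. (~y7 | ~y12) — ~y7 is true.
  12. (y6 | ~y2) — ~y2 is true.
  13. (~y8 | y12 | y6) — ~y8 is true.
  14. (y12 | ~y9 | ~y6) — ~y6 is true.
  15. (y10 | y6) — y10 is true.
  16. (y10 | y3) — y10 is true.
  17. (~y6 | ~y2) — ~y6 is true.
  18. (~y4 | ~y2) — ~y4 is true.
  19. (~y2 | y9 | y11) — y9 is true.
  20. (~y4 | ~y1) — ~y4 is true.
  21. (y12 | ~y8 | ~y2) — ~y8 is true.
  22. (y12 | ~y9 | y4) — y12 is true.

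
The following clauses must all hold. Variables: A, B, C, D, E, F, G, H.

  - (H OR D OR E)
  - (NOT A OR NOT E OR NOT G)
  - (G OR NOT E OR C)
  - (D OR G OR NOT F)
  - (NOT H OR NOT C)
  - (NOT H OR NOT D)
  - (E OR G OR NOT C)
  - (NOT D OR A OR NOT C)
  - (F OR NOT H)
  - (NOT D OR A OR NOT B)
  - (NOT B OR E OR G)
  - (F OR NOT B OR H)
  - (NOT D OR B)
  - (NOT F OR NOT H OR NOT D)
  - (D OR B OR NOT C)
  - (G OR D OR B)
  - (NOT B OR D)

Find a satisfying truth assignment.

A=True, B=False, C=False, D=False, E=False, F=True, G=True, H=True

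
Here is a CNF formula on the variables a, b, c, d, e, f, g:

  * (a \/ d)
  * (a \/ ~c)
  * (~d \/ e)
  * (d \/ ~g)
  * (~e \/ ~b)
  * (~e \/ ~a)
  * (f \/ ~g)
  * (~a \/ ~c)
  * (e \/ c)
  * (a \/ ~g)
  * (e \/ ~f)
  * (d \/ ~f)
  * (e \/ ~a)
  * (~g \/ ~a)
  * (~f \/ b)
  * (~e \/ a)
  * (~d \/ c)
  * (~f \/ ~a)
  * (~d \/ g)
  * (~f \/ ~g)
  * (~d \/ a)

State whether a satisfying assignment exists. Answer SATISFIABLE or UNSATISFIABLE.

a = True:
  propagation gives e=False; an empty clause results — contradiction.
a = False:
  propagation gives d=True; an empty clause results — contradiction.
Every branch closes, so no satisfying assignment exists.

UNSATISFIABLE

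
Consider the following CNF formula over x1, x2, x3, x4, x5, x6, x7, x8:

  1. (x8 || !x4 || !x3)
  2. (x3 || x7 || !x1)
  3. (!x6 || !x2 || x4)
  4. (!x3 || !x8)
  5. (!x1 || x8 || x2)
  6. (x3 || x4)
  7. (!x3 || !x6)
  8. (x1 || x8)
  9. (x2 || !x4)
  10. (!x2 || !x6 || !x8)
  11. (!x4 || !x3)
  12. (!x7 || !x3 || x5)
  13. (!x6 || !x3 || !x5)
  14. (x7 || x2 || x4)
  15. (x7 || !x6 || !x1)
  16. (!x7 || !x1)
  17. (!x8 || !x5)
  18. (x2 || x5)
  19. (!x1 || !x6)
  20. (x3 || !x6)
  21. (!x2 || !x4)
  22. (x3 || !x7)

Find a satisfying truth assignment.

x6 occurs only negated in the remaining clauses — set x6 = False.
Branch on x1: take x1 = True.
  then x7 is forced to False.
  then x3 is forced to True.
  then x8 is forced to False.
  then x4 is forced to False.
  then x2 is forced to True.
x5 is now unconstrained; take x5 = True.

x1=1, x2=1, x3=1, x4=0, x5=1, x6=0, x7=0, x8=0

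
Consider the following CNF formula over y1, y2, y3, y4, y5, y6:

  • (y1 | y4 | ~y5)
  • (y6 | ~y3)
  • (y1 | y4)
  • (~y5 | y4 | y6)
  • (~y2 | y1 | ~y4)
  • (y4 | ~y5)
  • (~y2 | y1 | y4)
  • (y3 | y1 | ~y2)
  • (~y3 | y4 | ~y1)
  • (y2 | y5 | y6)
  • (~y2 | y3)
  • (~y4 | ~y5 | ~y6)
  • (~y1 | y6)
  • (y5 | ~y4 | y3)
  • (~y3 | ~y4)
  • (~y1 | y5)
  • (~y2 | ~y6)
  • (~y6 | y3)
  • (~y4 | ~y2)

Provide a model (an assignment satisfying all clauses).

y1=F, y2=F, y3=F, y4=T, y5=T, y6=F

Check each clause:
  1. (y4 | y1 | ~y5) — y4 is true.
  2. (~y3 | y6) — ~y3 is true.
  3. (y4 | y1) — y4 is true.
  4. (y6 | ~y5 | y4) — y4 is true.
  5. (y1 | ~y2 | ~y4) — ~y2 is true.
  6. (~y5 | y4) — y4 is true.
  7. (~y2 | y1 | y4) — y4 is true.
  8. (y3 | ~y2 | y1) — ~y2 is true.
  9. (~y1 | ~y3 | y4) — y4 is true.
  10. (y5 | y2 | y6) — y5 is true.
  11. (y3 | ~y2) — ~y2 is true.
  12. (~y6 | ~y4 | ~y5) — ~y6 is true.
  13. (~y1 | y6) — ~y1 is true.
  14. (~y4 | y3 | y5) — y5 is true.
  15. (~y4 | ~y3) — ~y3 is true.
  16. (y5 | ~y1) — y5 is true.
  17. (~y2 | ~y6) — ~y6 is true.
  18. (~y6 | y3) — ~y6 is true.
  19. (~y2 | ~y4) — ~y2 is true.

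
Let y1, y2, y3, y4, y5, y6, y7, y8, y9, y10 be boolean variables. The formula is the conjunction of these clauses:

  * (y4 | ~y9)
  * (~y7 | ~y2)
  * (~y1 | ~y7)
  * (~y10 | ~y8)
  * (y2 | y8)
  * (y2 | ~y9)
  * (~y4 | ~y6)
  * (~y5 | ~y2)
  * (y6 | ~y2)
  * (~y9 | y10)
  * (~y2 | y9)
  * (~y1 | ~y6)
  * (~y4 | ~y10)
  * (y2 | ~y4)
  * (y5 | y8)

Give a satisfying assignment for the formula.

y1=False, y2=False, y3=False, y4=False, y5=False, y6=False, y7=True, y8=True, y9=False, y10=False

y1 occurs only negated in the remaining clauses — set y1 = False.
Branch on y2: take y2 = False.
  then y8 is forced to True.
  then y10 is forced to False.
  then y9 is forced to False.
  then y4 is forced to False.
y3, y5, y6, y7 are now unconstrained; take y3 = False, y5 = False, y6 = False, y7 = True.
Every clause has at least one true literal under this assignment.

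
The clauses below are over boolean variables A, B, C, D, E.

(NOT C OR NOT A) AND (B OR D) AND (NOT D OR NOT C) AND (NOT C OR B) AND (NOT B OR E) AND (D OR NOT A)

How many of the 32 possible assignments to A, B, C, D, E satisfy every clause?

8

Case analysis on B and C:
  B=T, C=T: remaining (A,D,E) ∈ {(F,F,T)} — 1.
  B=T, C=F: remaining (A,D,E) ∈ {(F,F,T); (F,T,T); (T,T,T)} — 3.
  B=F, C=T: a clause becomes empty — 0.
  B=F, C=F: remaining (A,D,E) ∈ {(F,T,F); (F,T,T); (T,T,F); (T,T,T)} — 4.
Total: 1 + 3 + 0 + 4 = 8.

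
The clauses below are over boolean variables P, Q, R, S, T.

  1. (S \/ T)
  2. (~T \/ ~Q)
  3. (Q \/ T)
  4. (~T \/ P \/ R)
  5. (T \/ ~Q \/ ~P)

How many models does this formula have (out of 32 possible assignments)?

Case analysis on T and Q:
  T=T, Q=T: a clause becomes empty — 0.
  T=T, Q=F: S free; 3 ways for (P,R) × 2^1 = 6.
  T=F, Q=T: remaining (P,R,S) ∈ {(F,F,T); (F,T,T)} — 2.
  T=F, Q=F: a clause becomes empty — 0.
Total: 0 + 6 + 2 + 0 = 8.

8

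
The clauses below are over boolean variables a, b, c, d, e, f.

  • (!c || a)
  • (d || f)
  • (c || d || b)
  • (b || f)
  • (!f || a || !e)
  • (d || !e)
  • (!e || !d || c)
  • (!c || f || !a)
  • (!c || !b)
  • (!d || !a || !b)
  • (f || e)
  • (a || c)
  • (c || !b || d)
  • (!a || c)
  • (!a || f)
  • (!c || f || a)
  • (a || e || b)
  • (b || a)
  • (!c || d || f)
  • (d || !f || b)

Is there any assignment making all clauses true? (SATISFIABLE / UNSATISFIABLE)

SATISFIABLE

Try a = True.
  then c is forced to True.
  then f is forced to True.
  then b is forced to False.
  then d is forced to True.
e is now unconstrained; take e = True.
So a = 1  b = 0  c = 1  d = 1  e = 1  f = 1 is a satisfying assignment.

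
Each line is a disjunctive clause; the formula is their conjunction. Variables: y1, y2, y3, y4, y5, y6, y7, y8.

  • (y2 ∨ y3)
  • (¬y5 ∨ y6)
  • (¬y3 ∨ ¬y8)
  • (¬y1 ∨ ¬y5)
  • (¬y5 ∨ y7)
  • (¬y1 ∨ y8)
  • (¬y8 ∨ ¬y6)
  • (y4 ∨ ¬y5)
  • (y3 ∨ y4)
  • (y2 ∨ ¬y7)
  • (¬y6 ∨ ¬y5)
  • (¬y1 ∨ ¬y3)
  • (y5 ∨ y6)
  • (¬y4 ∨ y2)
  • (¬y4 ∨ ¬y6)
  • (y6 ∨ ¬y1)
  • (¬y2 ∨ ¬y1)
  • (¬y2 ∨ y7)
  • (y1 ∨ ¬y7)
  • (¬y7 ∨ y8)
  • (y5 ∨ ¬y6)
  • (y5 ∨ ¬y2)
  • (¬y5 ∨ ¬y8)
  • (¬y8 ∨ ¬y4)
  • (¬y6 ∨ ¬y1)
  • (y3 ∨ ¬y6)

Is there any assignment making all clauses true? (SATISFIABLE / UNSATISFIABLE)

UNSATISFIABLE

y5 = True:
  propagation gives y6=True; an empty clause results — contradiction.
y5 = False:
  propagation gives y6=True; an empty clause results — contradiction.
Every branch closes, so no satisfying assignment exists.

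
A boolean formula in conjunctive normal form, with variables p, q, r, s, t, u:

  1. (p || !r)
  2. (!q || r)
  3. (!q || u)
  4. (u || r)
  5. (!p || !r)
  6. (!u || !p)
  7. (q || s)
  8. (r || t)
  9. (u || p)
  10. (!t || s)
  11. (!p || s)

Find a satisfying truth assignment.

p = F, q = F, r = F, s = T, t = T, u = T

s occurs only positively in the remaining clauses — set s = True.
Branch on p: take p = False.
  then r is forced to False.
  then q is forced to False.
  then u is forced to True.
  then t is forced to True.
Every clause has at least one true literal under this assignment.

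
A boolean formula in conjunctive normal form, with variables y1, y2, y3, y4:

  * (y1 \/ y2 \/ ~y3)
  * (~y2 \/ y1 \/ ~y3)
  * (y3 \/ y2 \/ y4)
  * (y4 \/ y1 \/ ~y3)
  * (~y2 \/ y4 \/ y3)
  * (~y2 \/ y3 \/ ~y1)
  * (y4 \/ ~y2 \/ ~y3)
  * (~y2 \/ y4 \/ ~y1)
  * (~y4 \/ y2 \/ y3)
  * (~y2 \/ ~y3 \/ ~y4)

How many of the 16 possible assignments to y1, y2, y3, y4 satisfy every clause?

The models are:
  y1=F y2=T y3=F y4=T
  y1=T y2=F y3=T y4=F
  y1=T y2=F y3=T y4=T
That's 3 in total.

3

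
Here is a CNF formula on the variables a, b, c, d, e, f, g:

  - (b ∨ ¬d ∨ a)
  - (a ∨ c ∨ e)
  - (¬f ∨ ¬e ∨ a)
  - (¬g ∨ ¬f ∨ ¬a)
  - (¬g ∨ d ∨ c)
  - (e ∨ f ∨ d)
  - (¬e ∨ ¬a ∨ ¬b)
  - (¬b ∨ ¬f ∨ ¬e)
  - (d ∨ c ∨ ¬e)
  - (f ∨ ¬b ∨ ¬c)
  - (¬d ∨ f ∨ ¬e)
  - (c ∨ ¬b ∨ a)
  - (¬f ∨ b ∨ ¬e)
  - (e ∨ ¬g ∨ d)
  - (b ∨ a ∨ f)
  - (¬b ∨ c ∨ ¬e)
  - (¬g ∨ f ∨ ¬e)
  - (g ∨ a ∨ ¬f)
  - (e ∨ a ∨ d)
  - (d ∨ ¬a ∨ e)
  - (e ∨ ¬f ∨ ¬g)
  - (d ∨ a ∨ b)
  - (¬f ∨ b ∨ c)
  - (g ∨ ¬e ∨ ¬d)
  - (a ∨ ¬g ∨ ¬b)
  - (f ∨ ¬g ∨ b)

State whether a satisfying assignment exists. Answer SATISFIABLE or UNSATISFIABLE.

Try a = True.
Branch on b: take b = False.
For the remaining variables, c = True, d = False, e = True, f = False, g = False works.
So a=T, b=F, c=T, d=F, e=T, f=F, g=F is a satisfying assignment.

SATISFIABLE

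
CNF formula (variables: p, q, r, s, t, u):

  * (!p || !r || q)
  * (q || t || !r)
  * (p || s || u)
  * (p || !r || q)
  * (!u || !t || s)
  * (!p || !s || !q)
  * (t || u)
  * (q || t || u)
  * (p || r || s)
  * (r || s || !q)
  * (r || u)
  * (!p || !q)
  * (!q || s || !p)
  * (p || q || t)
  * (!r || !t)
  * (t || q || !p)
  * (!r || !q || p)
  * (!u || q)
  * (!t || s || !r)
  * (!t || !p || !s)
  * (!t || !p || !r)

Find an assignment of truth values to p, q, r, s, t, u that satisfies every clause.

p = F, q = T, r = F, s = T, t = F, u = T

Try p = False.
The remaining clauses are satisfied by q = True, r = False, s = True, t = False, u = True.
Every clause has at least one true literal under this assignment.
Check each clause:
  1. (!r || !p || q) — q is true.
  2. (q || !r || t) — !r is true.
  3. (p || u || s) — s is true.
  4. (p || q || !r) — q is true.
  5. (s || !u || !t) — !t is true.
  6. (!p || !s || !q) — !p is true.
  7. (t || u) — u is true.
  8. (q || t || u) — q is true.
  9. (p || r || s) — s is true.
  10. (r || s || !q) — s is true.
  11. (r || u) — u is true.
  12. (!p || !q) — !p is true.
  13. (!q || s || !p) — s is true.
  14. (q || t || p) — q is true.
  15. (!r || !t) — !t is true.
  16. (t || q || !p) — q is true.
  17. (!q || !r || p) — !r is true.
  18. (!u || q) — q is true.
  19. (s || !r || !t) — !t is true.
  20. (!s || !p || !t) — !t is true.
  21. (!r || !t || !p) — !t is true.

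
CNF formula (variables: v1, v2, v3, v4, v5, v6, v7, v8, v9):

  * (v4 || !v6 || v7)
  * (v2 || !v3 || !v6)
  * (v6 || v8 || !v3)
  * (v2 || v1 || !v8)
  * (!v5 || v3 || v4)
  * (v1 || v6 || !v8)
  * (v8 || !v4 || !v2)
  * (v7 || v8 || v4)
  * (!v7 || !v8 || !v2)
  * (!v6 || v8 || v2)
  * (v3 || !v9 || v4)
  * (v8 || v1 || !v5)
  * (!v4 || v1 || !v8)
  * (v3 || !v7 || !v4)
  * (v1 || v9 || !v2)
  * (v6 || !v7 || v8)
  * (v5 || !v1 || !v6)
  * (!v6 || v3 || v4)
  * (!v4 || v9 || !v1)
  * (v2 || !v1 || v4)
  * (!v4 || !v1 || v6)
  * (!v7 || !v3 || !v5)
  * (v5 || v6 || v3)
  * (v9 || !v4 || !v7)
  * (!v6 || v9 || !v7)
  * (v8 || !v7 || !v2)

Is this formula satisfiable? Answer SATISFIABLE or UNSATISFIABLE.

SATISFIABLE

Try v1 = True.
For the remaining variables, v2 = True, v3 = True, v4 = False, v5 = False, v6 = False, v7 = False, v8 = True, v9 = True works.
So v1 = True  v2 = True  v3 = True  v4 = False  v5 = False  v6 = False  v7 = False  v8 = True  v9 = True is a satisfying assignment.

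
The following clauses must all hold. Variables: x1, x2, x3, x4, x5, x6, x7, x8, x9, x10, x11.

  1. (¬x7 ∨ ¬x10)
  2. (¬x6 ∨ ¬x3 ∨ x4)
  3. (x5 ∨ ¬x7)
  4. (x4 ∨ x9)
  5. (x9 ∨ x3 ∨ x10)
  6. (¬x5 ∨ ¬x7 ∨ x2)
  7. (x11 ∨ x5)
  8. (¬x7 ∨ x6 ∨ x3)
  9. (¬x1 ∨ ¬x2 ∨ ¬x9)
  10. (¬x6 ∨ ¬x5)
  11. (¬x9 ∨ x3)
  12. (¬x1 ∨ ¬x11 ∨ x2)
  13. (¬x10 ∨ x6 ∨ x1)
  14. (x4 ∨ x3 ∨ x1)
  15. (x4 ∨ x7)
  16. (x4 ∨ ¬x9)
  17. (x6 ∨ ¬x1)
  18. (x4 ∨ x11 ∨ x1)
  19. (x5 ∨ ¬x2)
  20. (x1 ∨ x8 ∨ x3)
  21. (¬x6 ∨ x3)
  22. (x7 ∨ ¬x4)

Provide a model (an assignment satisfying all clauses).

x8 occurs only positively in the remaining clauses — set x8 = True.
Branch on x1: take x1 = False.
Set x2 = True and propagate.
  then x5 is forced to True.
  then x6 is forced to False.
  then x10 is forced to False.
Set x3 = True and propagate.
For the remaining variables, x4 = True, x7 = True, x9 = True, x11 = False works.
Check each clause:
  1. (¬x7 ∨ ¬x10) — ¬x10 is true.
  2. (x4 ∨ ¬x6 ∨ ¬x3) — ¬x6 is true.
  3. (¬x7 ∨ x5) — x5 is true.
  4. (x4 ∨ x9) — x9 is true.
  5. (x10 ∨ x3 ∨ x9) — x9 is true.
  6. (¬x5 ∨ x2 ∨ ¬x7) — x2 is true.
  7. (x11 ∨ x5) — x5 is true.
  8. (x6 ∨ x3 ∨ ¬x7) — x3 is true.
  9. (¬x9 ∨ ¬x2 ∨ ¬x1) — ¬x1 is true.
  10. (¬x5 ∨ ¬x6) — ¬x6 is true.
  11. (¬x9 ∨ x3) — x3 is true.
  12. (¬x1 ∨ ¬x11 ∨ x2) — x2 is true.
  13. (x1 ∨ ¬x10 ∨ x6) — ¬x10 is true.
  14. (x1 ∨ x4 ∨ x3) — x3 is true.
  15. (x7 ∨ x4) — x4 is true.
  16. (¬x9 ∨ x4) — x4 is true.
  17. (¬x1 ∨ x6) — ¬x1 is true.
  18. (x11 ∨ x4 ∨ x1) — x4 is true.
  19. (x5 ∨ ¬x2) — x5 is true.
  20. (x8 ∨ x1 ∨ x3) — x8 is true.
  21. (¬x6 ∨ x3) — ¬x6 is true.
  22. (¬x4 ∨ x7) — x7 is true.

x1=F  x2=T  x3=T  x4=T  x5=T  x6=F  x7=T  x8=T  x9=T  x10=F  x11=F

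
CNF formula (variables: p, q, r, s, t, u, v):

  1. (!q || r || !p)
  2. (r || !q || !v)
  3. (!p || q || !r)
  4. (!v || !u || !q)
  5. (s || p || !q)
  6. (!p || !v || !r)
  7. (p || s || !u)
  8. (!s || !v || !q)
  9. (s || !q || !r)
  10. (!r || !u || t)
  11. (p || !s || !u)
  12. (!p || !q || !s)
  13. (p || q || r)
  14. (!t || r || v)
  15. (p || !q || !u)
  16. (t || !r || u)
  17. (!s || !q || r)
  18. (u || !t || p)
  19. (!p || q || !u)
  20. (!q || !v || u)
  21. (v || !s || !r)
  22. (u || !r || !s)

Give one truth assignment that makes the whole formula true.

p=T, q=F, r=F, s=F, t=T, u=F, v=T

Try p = True.
Try q = False.
  then r is forced to False.
  then u is forced to False.
For the remaining variables, s = False, t = True, v = True works.
Every clause has at least one true literal under this assignment.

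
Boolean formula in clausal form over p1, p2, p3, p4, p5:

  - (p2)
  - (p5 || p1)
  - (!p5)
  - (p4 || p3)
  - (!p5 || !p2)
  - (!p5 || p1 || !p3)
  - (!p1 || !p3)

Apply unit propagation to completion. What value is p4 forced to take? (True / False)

True

(p2) is a unit clause: p2 = True.
(!p5) stands alone — p5 = False.
In (p1 || p5), p5 is now false; p1 must hold, so p1 = True.
(!p3 || !p1): since p1 = True, the clause reduces to (!p3). p3 = False.
In (p3 || p4), p3 is now false; p4 must hold, so p4 = True.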